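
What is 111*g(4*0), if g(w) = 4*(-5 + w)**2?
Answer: 11100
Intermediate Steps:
111*g(4*0) = 111*(4*(-5 + 4*0)**2) = 111*(4*(-5 + 0)**2) = 111*(4*(-5)**2) = 111*(4*25) = 111*100 = 11100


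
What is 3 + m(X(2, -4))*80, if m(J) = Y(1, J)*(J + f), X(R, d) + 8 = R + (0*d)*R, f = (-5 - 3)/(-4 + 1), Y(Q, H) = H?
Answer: 1603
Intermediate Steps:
f = 8/3 (f = -8/(-3) = -8*(-1/3) = 8/3 ≈ 2.6667)
X(R, d) = -8 + R (X(R, d) = -8 + (R + (0*d)*R) = -8 + (R + 0*R) = -8 + (R + 0) = -8 + R)
m(J) = J*(8/3 + J) (m(J) = J*(J + 8/3) = J*(8/3 + J))
3 + m(X(2, -4))*80 = 3 + ((-8 + 2)*(8 + 3*(-8 + 2))/3)*80 = 3 + ((1/3)*(-6)*(8 + 3*(-6)))*80 = 3 + ((1/3)*(-6)*(8 - 18))*80 = 3 + ((1/3)*(-6)*(-10))*80 = 3 + 20*80 = 3 + 1600 = 1603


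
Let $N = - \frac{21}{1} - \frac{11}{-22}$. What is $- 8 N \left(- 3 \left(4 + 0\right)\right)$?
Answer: $-1968$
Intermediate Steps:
$N = - \frac{41}{2}$ ($N = \left(-21\right) 1 - - \frac{1}{2} = -21 + \frac{1}{2} = - \frac{41}{2} \approx -20.5$)
$- 8 N \left(- 3 \left(4 + 0\right)\right) = \left(-8\right) \left(- \frac{41}{2}\right) \left(- 3 \left(4 + 0\right)\right) = 164 \left(\left(-3\right) 4\right) = 164 \left(-12\right) = -1968$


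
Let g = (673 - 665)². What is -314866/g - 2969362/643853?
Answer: -101458728933/20603296 ≈ -4924.4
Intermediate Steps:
g = 64 (g = 8² = 64)
-314866/g - 2969362/643853 = -314866/64 - 2969362/643853 = -314866*1/64 - 2969362*1/643853 = -157433/32 - 2969362/643853 = -101458728933/20603296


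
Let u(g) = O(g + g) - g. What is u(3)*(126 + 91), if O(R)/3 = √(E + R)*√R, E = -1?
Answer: -651 + 651*√30 ≈ 2914.7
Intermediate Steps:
O(R) = 3*√R*√(-1 + R) (O(R) = 3*(√(-1 + R)*√R) = 3*(√R*√(-1 + R)) = 3*√R*√(-1 + R))
u(g) = -g + 3*√2*√g*√(-1 + 2*g) (u(g) = 3*√(g + g)*√(-1 + (g + g)) - g = 3*√(2*g)*√(-1 + 2*g) - g = 3*(√2*√g)*√(-1 + 2*g) - g = 3*√2*√g*√(-1 + 2*g) - g = -g + 3*√2*√g*√(-1 + 2*g))
u(3)*(126 + 91) = (-1*3 + 3*√2*√3*√(-1 + 2*3))*(126 + 91) = (-3 + 3*√2*√3*√(-1 + 6))*217 = (-3 + 3*√2*√3*√5)*217 = (-3 + 3*√30)*217 = -651 + 651*√30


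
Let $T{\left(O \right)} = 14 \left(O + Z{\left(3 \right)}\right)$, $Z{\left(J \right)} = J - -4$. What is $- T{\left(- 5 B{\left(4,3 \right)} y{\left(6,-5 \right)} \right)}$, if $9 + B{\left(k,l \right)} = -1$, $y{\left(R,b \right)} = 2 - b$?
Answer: $-4998$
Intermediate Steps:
$Z{\left(J \right)} = 4 + J$ ($Z{\left(J \right)} = J + 4 = 4 + J$)
$B{\left(k,l \right)} = -10$ ($B{\left(k,l \right)} = -9 - 1 = -10$)
$T{\left(O \right)} = 98 + 14 O$ ($T{\left(O \right)} = 14 \left(O + \left(4 + 3\right)\right) = 14 \left(O + 7\right) = 14 \left(7 + O\right) = 98 + 14 O$)
$- T{\left(- 5 B{\left(4,3 \right)} y{\left(6,-5 \right)} \right)} = - (98 + 14 \left(-5\right) \left(-10\right) \left(2 - -5\right)) = - (98 + 14 \cdot 50 \left(2 + 5\right)) = - (98 + 14 \cdot 50 \cdot 7) = - (98 + 14 \cdot 350) = - (98 + 4900) = \left(-1\right) 4998 = -4998$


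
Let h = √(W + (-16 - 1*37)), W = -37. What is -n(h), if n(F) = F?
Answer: -3*I*√10 ≈ -9.4868*I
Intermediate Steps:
h = 3*I*√10 (h = √(-37 + (-16 - 1*37)) = √(-37 + (-16 - 37)) = √(-37 - 53) = √(-90) = 3*I*√10 ≈ 9.4868*I)
-n(h) = -3*I*√10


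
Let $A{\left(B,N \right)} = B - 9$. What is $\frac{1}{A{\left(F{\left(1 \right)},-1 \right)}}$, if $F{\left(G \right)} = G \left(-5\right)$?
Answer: $- \frac{1}{14} \approx -0.071429$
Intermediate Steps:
$F{\left(G \right)} = - 5 G$
$A{\left(B,N \right)} = -9 + B$
$\frac{1}{A{\left(F{\left(1 \right)},-1 \right)}} = \frac{1}{-9 - 5} = \frac{1}{-14} = - \frac{1}{14}$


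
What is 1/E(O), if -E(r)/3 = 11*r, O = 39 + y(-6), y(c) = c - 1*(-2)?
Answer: -1/1155 ≈ -0.00086580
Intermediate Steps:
y(c) = 2 + c (y(c) = c + 2 = 2 + c)
O = 35 (O = 39 + (2 - 6) = 39 - 4 = 35)
E(r) = -33*r
1/E(O) = 1/(-33*35) = 1/(-1155) = -1/1155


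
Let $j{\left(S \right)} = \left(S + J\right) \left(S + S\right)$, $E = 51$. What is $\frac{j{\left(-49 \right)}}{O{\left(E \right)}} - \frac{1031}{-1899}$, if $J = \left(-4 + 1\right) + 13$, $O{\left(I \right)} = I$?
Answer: $\frac{2436853}{32283} \approx 75.484$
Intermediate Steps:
$J = 10$ ($J = -3 + 13 = 10$)
$j{\left(S \right)} = 2 S \left(10 + S\right)$ ($j{\left(S \right)} = \left(S + 10\right) \left(S + S\right) = \left(10 + S\right) 2 S = 2 S \left(10 + S\right)$)
$\frac{j{\left(-49 \right)}}{O{\left(E \right)}} - \frac{1031}{-1899} = \frac{2 \left(-49\right) \left(10 - 49\right)}{51} - \frac{1031}{-1899} = 2 \left(-49\right) \left(-39\right) \frac{1}{51} - - \frac{1031}{1899} = 3822 \cdot \frac{1}{51} + \frac{1031}{1899} = \frac{1274}{17} + \frac{1031}{1899} = \frac{2436853}{32283}$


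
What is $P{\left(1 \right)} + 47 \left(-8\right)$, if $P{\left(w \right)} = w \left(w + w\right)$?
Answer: $-374$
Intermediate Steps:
$P{\left(w \right)} = 2 w^{2}$ ($P{\left(w \right)} = w 2 w = 2 w^{2}$)
$P{\left(1 \right)} + 47 \left(-8\right) = 2 \cdot 1^{2} + 47 \left(-8\right) = 2 \cdot 1 - 376 = 2 - 376 = -374$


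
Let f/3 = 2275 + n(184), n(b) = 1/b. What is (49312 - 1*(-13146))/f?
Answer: 11492272/1255803 ≈ 9.1513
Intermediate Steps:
f = 1255803/184 (f = 3*(2275 + 1/184) = 3*(418601/184) = 1255803/184 ≈ 6825.0)
(49312 - 1*(-13146))/f = (49312 - 1*(-13146))/(1255803/184) = (49312 + 13146)*(184/1255803) = 62458*(184/1255803) = 11492272/1255803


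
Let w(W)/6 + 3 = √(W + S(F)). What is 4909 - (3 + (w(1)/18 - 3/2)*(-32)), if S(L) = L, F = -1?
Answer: 4826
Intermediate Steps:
w(W) = -18 + 6*√(-1 + W) (w(W) = -18 + 6*√(W - 1) = -18 + 6*√(-1 + W))
4909 - (3 + (w(1)/18 - 3/2)*(-32)) = 4909 - (3 + ((-18 + 6*√(-1 + 1))/18 - 3/2)*(-32)) = 4909 - (3 + ((-18 + 6*√0)*(1/18) - 3*½)*(-32)) = 4909 - (3 + ((-18 + 6*0)*(1/18) - 3/2)*(-32)) = 4909 - (3 + ((-18 + 0)*(1/18) - 3/2)*(-32)) = 4909 - (3 + (-18*1/18 - 3/2)*(-32)) = 4909 - (3 + (-1 - 3/2)*(-32)) = 4909 - (3 - 5/2*(-32)) = 4909 - (3 + 80) = 4909 - 1*83 = 4909 - 83 = 4826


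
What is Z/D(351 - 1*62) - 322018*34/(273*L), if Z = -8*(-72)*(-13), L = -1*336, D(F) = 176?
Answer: 19376507/252252 ≈ 76.814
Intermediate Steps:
L = -336
Z = -7488 (Z = 576*(-13) = -7488)
Z/D(351 - 1*62) - 322018*34/(273*L) = -7488/176 - 322018/(-336/102*819) = -7488*1/176 - 322018/(-336*1/102*819) = -468/11 - 322018/((-56/17*819)) = -468/11 - 322018/(-45864/17) = -468/11 - 322018*(-17/45864) = -468/11 + 2737153/22932 = 19376507/252252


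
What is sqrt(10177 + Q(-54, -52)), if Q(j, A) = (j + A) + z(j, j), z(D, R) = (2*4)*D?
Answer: 9*sqrt(119) ≈ 98.178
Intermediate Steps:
z(D, R) = 8*D
Q(j, A) = A + 9*j (Q(j, A) = (j + A) + 8*j = (A + j) + 8*j = A + 9*j)
sqrt(10177 + Q(-54, -52)) = sqrt(10177 + (-52 + 9*(-54))) = sqrt(10177 + (-52 - 486)) = sqrt(10177 - 538) = sqrt(9639) = 9*sqrt(119)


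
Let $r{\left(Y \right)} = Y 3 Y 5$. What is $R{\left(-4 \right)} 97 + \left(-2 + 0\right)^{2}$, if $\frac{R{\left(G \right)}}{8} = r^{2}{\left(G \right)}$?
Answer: $44697604$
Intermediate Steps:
$r{\left(Y \right)} = 15 Y^{2}$ ($r{\left(Y \right)} = 3 Y Y 5 = 3 Y^{2} \cdot 5 = 15 Y^{2}$)
$R{\left(G \right)} = 1800 G^{4}$ ($R{\left(G \right)} = 8 \left(15 G^{2}\right)^{2} = 8 \cdot 225 G^{4} = 1800 G^{4}$)
$R{\left(-4 \right)} 97 + \left(-2 + 0\right)^{2} = 1800 \left(-4\right)^{4} \cdot 97 + \left(-2 + 0\right)^{2} = 1800 \cdot 256 \cdot 97 + \left(-2\right)^{2} = 460800 \cdot 97 + 4 = 44697600 + 4 = 44697604$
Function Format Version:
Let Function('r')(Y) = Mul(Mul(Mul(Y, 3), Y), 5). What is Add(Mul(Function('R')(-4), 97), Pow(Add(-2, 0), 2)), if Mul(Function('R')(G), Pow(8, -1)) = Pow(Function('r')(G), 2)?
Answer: 44697604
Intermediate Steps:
Function('r')(Y) = Mul(15, Pow(Y, 2)) (Function('r')(Y) = Mul(Mul(Mul(3, Y), Y), 5) = Mul(Mul(3, Pow(Y, 2)), 5) = Mul(15, Pow(Y, 2)))
Function('R')(G) = Mul(1800, Pow(G, 4)) (Function('R')(G) = Mul(8, Pow(Mul(15, Pow(G, 2)), 2)) = Mul(8, Mul(225, Pow(G, 4))) = Mul(1800, Pow(G, 4)))
Add(Mul(Function('R')(-4), 97), Pow(Add(-2, 0), 2)) = Add(Mul(Mul(1800, Pow(-4, 4)), 97), Pow(Add(-2, 0), 2)) = Add(Mul(Mul(1800, 256), 97), Pow(-2, 2)) = Add(Mul(460800, 97), 4) = Add(44697600, 4) = 44697604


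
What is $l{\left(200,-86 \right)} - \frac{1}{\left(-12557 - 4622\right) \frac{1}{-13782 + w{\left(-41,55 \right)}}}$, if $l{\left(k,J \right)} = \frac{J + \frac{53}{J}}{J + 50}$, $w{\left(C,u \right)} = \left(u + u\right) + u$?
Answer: $\frac{28602713}{17728728} \approx 1.6134$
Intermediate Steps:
$w{\left(C,u \right)} = 3 u$ ($w{\left(C,u \right)} = 2 u + u = 3 u$)
$l{\left(k,J \right)} = \frac{J + \frac{53}{J}}{50 + J}$
$l{\left(200,-86 \right)} - \frac{1}{\left(-12557 - 4622\right) \frac{1}{-13782 + w{\left(-41,55 \right)}}} = \frac{53 + \left(-86\right)^{2}}{\left(-86\right) \left(50 - 86\right)} - \frac{1}{\left(-12557 - 4622\right) \frac{1}{-13782 + 3 \cdot 55}} = - \frac{53 + 7396}{86 \left(-36\right)} - \frac{1}{\left(-17179\right) \frac{1}{-13782 + 165}} = \left(- \frac{1}{86}\right) \left(- \frac{1}{36}\right) 7449 - \frac{1}{\left(-17179\right) \frac{1}{-13617}} = \frac{2483}{1032} - \frac{1}{\left(-17179\right) \left(- \frac{1}{13617}\right)} = \frac{2483}{1032} - \frac{1}{\frac{17179}{13617}} = \frac{2483}{1032} - \frac{13617}{17179} = \frac{28602713}{17728728}$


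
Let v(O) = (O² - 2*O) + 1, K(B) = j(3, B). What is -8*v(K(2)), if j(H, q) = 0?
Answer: -8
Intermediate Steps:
K(B) = 0
v(O) = 1 + O² - 2*O
-8*v(K(2)) = -8*(1 + 0² - 2*0) = -8*(1 + 0 + 0) = -8*1 = -8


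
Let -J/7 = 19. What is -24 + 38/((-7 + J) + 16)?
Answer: -1507/62 ≈ -24.306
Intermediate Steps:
J = -133 (J = -7*19 = -133)
-24 + 38/((-7 + J) + 16) = -24 + 38/((-7 - 133) + 16) = -24 + 38/(-140 + 16) = -24 + 38/(-124) = -24 + 38*(-1/124) = -24 - 19/62 = -1507/62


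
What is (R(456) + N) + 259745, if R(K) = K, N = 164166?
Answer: 424367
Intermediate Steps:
(R(456) + N) + 259745 = (456 + 164166) + 259745 = 164622 + 259745 = 424367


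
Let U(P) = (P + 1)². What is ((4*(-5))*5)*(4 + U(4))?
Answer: -2900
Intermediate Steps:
U(P) = (1 + P)²
((4*(-5))*5)*(4 + U(4)) = ((4*(-5))*5)*(4 + (1 + 4)²) = (-20*5)*(4 + 5²) = -100*(4 + 25) = -100*29 = -2900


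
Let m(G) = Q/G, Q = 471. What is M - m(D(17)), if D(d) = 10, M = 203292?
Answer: 2032449/10 ≈ 2.0325e+5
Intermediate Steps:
m(G) = 471/G
M - m(D(17)) = 203292 - 471/10 = 2032449/10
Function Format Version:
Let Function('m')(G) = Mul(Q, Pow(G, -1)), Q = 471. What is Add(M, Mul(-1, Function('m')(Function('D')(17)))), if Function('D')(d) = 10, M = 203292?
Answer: Rational(2032449, 10) ≈ 2.0325e+5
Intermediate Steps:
Function('m')(G) = Mul(471, Pow(G, -1))
Add(M, Mul(-1, Function('m')(Function('D')(17)))) = Add(203292, Mul(-1, Mul(471, Pow(10, -1)))) = Add(203292, Mul(-1, Mul(471, Rational(1, 10)))) = Add(203292, Mul(-1, Rational(471, 10))) = Add(203292, Rational(-471, 10)) = Rational(2032449, 10)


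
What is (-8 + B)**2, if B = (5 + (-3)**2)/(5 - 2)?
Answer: 100/9 ≈ 11.111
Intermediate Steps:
B = 14/3 (B = (5 + 9)/3 = 14*(1/3) = 14/3 ≈ 4.6667)
(-8 + B)**2 = (-8 + 14/3)**2 = (-10/3)**2 = 100/9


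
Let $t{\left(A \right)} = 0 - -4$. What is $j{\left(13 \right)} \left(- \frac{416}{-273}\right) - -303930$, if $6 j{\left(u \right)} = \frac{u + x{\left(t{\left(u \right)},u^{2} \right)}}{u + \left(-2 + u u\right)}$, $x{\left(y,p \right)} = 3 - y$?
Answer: $\frac{287213866}{945} \approx 3.0393 \cdot 10^{5}$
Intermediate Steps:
$t{\left(A \right)} = 4$ ($t{\left(A \right)} = 0 + 4 = 4$)
$j{\left(u \right)} = \frac{-1 + u}{6 \left(-2 + u + u^{2}\right)}$ ($j{\left(u \right)} = \frac{\left(u + \left(3 - 4\right)\right) \frac{1}{u + \left(-2 + u u\right)}}{6} = \frac{\left(u + \left(3 - 4\right)\right) \frac{1}{u + \left(-2 + u^{2}\right)}}{6} = \frac{\left(u - 1\right) \frac{1}{-2 + u + u^{2}}}{6} = \frac{\left(-1 + u\right) \frac{1}{-2 + u + u^{2}}}{6} = \frac{\frac{1}{-2 + u + u^{2}} \left(-1 + u\right)}{6} = \frac{-1 + u}{6 \left(-2 + u + u^{2}\right)}$)
$j{\left(13 \right)} \left(- \frac{416}{-273}\right) - -303930 = \frac{1}{6 \left(2 + 13\right)} \left(- \frac{416}{-273}\right) - -303930 = \frac{1}{6 \cdot 15} \left(\left(-416\right) \left(- \frac{1}{273}\right)\right) + 303930 = \frac{1}{6} \cdot \frac{1}{15} \cdot \frac{32}{21} + 303930 = \frac{1}{90} \cdot \frac{32}{21} + 303930 = \frac{16}{945} + 303930 = \frac{287213866}{945}$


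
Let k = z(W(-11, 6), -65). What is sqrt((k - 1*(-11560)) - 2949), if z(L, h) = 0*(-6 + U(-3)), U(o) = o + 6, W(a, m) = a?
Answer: sqrt(8611) ≈ 92.795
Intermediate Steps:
U(o) = 6 + o
z(L, h) = 0 (z(L, h) = 0*(-6 + (6 - 3)) = 0*(-6 + 3) = 0*(-3) = 0)
k = 0
sqrt((k - 1*(-11560)) - 2949) = sqrt((0 - 1*(-11560)) - 2949) = sqrt((0 + 11560) - 2949) = sqrt(11560 - 2949) = sqrt(8611)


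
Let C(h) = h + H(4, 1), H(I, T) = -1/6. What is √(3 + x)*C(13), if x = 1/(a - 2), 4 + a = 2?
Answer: 77*√11/12 ≈ 21.282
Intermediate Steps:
a = -2 (a = -4 + 2 = -2)
x = -¼ (x = 1/(-2 - 2) = 1/(-4) = -¼ ≈ -0.25000)
H(I, T) = -⅙ (H(I, T) = -1*⅙ = -⅙)
C(h) = -⅙ + h (C(h) = h - ⅙ = -⅙ + h)
√(3 + x)*C(13) = √(3 - ¼)*(-⅙ + 13) = √(11/4)*(77/6) = (√11/2)*(77/6) = 77*√11/12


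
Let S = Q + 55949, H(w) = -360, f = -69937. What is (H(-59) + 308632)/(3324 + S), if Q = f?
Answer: -38534/1333 ≈ -28.908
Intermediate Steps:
Q = -69937
S = -13988 (S = -69937 + 55949 = -13988)
(H(-59) + 308632)/(3324 + S) = (-360 + 308632)/(3324 - 13988) = 308272/(-10664) = 308272*(-1/10664) = -38534/1333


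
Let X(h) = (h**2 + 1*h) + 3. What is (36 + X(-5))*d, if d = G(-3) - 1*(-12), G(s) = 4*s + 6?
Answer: 354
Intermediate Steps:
X(h) = 3 + h + h**2 (X(h) = (h**2 + h) + 3 = (h + h**2) + 3 = 3 + h + h**2)
G(s) = 6 + 4*s
d = 6 (d = (6 + 4*(-3)) - 1*(-12) = (6 - 12) + 12 = -6 + 12 = 6)
(36 + X(-5))*d = (36 + (3 - 5 + (-5)**2))*6 = (36 + (3 - 5 + 25))*6 = (36 + 23)*6 = 59*6 = 354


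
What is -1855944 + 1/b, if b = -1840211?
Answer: -3415328564185/1840211 ≈ -1.8559e+6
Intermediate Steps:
-1855944 + 1/b = -1855944 + 1/(-1840211) = -1855944 - 1/1840211 = -3415328564185/1840211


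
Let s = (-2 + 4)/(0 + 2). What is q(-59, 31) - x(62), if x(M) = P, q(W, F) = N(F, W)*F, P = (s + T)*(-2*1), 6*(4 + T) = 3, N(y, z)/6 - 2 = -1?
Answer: 181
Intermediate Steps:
N(y, z) = 6 (N(y, z) = 12 + 6*(-1) = 12 - 6 = 6)
s = 1 (s = 2/2 = 2*(½) = 1)
T = -7/2 (T = -4 + (⅙)*3 = -4 + ½ = -7/2 ≈ -3.5000)
P = 5 (P = (1 - 7/2)*(-2*1) = -5/2*(-2) = 5)
q(W, F) = 6*F
x(M) = 5
q(-59, 31) - x(62) = 6*31 - 1*5 = 186 - 5 = 181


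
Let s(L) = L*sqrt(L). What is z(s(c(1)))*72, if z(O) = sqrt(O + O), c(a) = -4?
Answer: 144*sqrt(2)*(1 - I) ≈ 203.65 - 203.65*I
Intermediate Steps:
s(L) = L**(3/2)
z(O) = sqrt(2)*sqrt(O) (z(O) = sqrt(2*O) = sqrt(2)*sqrt(O))
z(s(c(1)))*72 = (sqrt(2)*sqrt((-4)**(3/2)))*72 = (sqrt(2)*sqrt(-8*I))*72 = (sqrt(2)*(2*(1 - I)))*72 = (2*sqrt(2)*(1 - I))*72 = 144*sqrt(2)*(1 - I)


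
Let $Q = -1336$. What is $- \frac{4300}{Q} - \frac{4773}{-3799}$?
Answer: $\frac{5678107}{1268866} \approx 4.4749$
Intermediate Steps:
$- \frac{4300}{Q} - \frac{4773}{-3799} = - \frac{4300}{-1336} - \frac{4773}{-3799} = \left(-4300\right) \left(- \frac{1}{1336}\right) - - \frac{4773}{3799} = \frac{1075}{334} + \frac{4773}{3799} = \frac{5678107}{1268866}$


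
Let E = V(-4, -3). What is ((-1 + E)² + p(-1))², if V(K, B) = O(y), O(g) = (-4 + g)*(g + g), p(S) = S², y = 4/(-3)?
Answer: 202834564/6561 ≈ 30915.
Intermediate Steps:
y = -4/3 (y = 4*(-⅓) = -4/3 ≈ -1.3333)
O(g) = 2*g*(-4 + g) (O(g) = (-4 + g)*(2*g) = 2*g*(-4 + g))
V(K, B) = 128/9 (V(K, B) = 2*(-4/3)*(-4 - 4/3) = 2*(-4/3)*(-16/3) = 128/9)
E = 128/9 ≈ 14.222
((-1 + E)² + p(-1))² = ((-1 + 128/9)² + (-1)²)² = ((119/9)² + 1)² = (14161/81 + 1)² = (14242/81)² = 202834564/6561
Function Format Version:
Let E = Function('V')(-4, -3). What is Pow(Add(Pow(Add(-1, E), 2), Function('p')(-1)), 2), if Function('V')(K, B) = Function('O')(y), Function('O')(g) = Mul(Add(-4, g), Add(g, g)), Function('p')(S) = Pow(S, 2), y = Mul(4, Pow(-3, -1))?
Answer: Rational(202834564, 6561) ≈ 30915.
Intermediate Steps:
y = Rational(-4, 3) (y = Mul(4, Rational(-1, 3)) = Rational(-4, 3) ≈ -1.3333)
Function('O')(g) = Mul(2, g, Add(-4, g)) (Function('O')(g) = Mul(Add(-4, g), Mul(2, g)) = Mul(2, g, Add(-4, g)))
Function('V')(K, B) = Rational(128, 9) (Function('V')(K, B) = Mul(2, Rational(-4, 3), Add(-4, Rational(-4, 3))) = Mul(2, Rational(-4, 3), Rational(-16, 3)) = Rational(128, 9))
E = Rational(128, 9) ≈ 14.222
Pow(Add(Pow(Add(-1, E), 2), Function('p')(-1)), 2) = Pow(Add(Pow(Add(-1, Rational(128, 9)), 2), Pow(-1, 2)), 2) = Pow(Add(Pow(Rational(119, 9), 2), 1), 2) = Pow(Add(Rational(14161, 81), 1), 2) = Pow(Rational(14242, 81), 2) = Rational(202834564, 6561)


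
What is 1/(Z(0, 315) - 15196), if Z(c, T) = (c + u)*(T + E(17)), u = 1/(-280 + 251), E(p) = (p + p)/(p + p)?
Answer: -29/441000 ≈ -6.5760e-5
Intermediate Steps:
E(p) = 1 (E(p) = (2*p)/((2*p)) = (2*p)*(1/(2*p)) = 1)
u = -1/29 (u = 1/(-29) = -1/29 ≈ -0.034483)
Z(c, T) = (1 + T)*(-1/29 + c) (Z(c, T) = (c - 1/29)*(T + 1) = (-1/29 + c)*(1 + T) = (1 + T)*(-1/29 + c))
1/(Z(0, 315) - 15196) = 1/((-1/29 + 0 - 1/29*315 + 315*0) - 15196) = 1/((-1/29 + 0 - 315/29 + 0) - 15196) = 1/(-316/29 - 15196) = 1/(-441000/29) = -29/441000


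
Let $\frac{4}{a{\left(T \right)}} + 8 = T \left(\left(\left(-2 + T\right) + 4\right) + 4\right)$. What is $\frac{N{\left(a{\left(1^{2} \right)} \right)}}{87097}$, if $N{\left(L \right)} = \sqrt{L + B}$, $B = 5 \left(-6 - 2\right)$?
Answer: $\frac{2 i \sqrt{11}}{87097} \approx 7.6159 \cdot 10^{-5} i$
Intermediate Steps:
$B = -40$ ($B = 5 \left(-8\right) = -40$)
$a{\left(T \right)} = \frac{4}{-8 + T \left(6 + T\right)}$ ($a{\left(T \right)} = \frac{4}{-8 + T \left(\left(\left(-2 + T\right) + 4\right) + 4\right)} = \frac{4}{-8 + T \left(\left(2 + T\right) + 4\right)} = \frac{4}{-8 + T \left(6 + T\right)}$)
$N{\left(L \right)} = \sqrt{-40 + L}$ ($N{\left(L \right)} = \sqrt{L - 40} = \sqrt{-40 + L}$)
$\frac{N{\left(a{\left(1^{2} \right)} \right)}}{87097} = \frac{\sqrt{-40 + \frac{4}{-8 + \left(1^{2}\right)^{2} + 6 \cdot 1^{2}}}}{87097} = \sqrt{-40 + \frac{4}{-8 + 1^{2} + 6 \cdot 1}} \cdot \frac{1}{87097} = \sqrt{-40 + \frac{4}{-8 + 1 + 6}} \cdot \frac{1}{87097} = \sqrt{-40 + \frac{4}{-1}} \cdot \frac{1}{87097} = \sqrt{-40 + 4 \left(-1\right)} \frac{1}{87097} = \sqrt{-40 - 4} \cdot \frac{1}{87097} = \sqrt{-44} \cdot \frac{1}{87097} = 2 i \sqrt{11} \cdot \frac{1}{87097} = \frac{2 i \sqrt{11}}{87097}$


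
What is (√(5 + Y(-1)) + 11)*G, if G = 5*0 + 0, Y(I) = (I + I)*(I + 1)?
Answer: 0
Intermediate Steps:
Y(I) = 2*I*(1 + I) (Y(I) = (2*I)*(1 + I) = 2*I*(1 + I))
G = 0 (G = 0 + 0 = 0)
(√(5 + Y(-1)) + 11)*G = (√(5 + 2*(-1)*(1 - 1)) + 11)*0 = (√(5 + 2*(-1)*0) + 11)*0 = (√(5 + 0) + 11)*0 = (√5 + 11)*0 = (11 + √5)*0 = 0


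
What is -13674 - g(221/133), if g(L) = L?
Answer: -1818863/133 ≈ -13676.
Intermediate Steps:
-13674 - g(221/133) = -13674 - 221/133 = -1818863/133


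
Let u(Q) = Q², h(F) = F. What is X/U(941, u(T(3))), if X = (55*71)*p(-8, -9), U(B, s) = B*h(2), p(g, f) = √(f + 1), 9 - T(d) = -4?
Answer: 3905*I*√2/941 ≈ 5.8688*I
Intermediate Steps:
T(d) = 13 (T(d) = 9 - 1*(-4) = 9 + 4 = 13)
p(g, f) = √(1 + f)
U(B, s) = 2*B (U(B, s) = B*2 = 2*B)
X = 7810*I*√2 (X = (55*71)*√(1 - 9) = 3905*√(-8) = 3905*(2*I*√2) = 7810*I*√2 ≈ 11045.0*I)
X/U(941, u(T(3))) = (7810*I*√2)/((2*941)) = (7810*I*√2)/1882 = (7810*I*√2)*(1/1882) = 3905*I*√2/941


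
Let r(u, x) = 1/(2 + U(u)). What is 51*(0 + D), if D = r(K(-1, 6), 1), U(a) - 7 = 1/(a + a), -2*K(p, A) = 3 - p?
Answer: 204/35 ≈ 5.8286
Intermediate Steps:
K(p, A) = -3/2 + p/2 (K(p, A) = -(3 - p)/2 = -3/2 + p/2)
U(a) = 7 + 1/(2*a) (U(a) = 7 + 1/(a + a) = 7 + 1/(2*a))
r(u, x) = 1/(9 + 1/(2*u)) (r(u, x) = 1/(2 + (7 + 1/(2*u))) = 1/(9 + 1/(2*u)))
D = 4/35 (D = 2*(-3/2 + (½)*(-1))/(1 + 18*(-3/2 + (½)*(-1))) = 2*(-3/2 - ½)/(1 + 18*(-3/2 - ½)) = 2*(-2)/(1 + 18*(-2)) = 2*(-2)/(1 - 36) = 2*(-2)/(-35) = 2*(-2)*(-1/35) = 4/35 ≈ 0.11429)
51*(0 + D) = 51*(0 + 4/35) = 51*(4/35) = 204/35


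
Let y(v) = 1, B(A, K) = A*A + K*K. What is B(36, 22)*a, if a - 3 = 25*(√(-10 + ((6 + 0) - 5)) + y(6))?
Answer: 49840 + 133500*I ≈ 49840.0 + 1.335e+5*I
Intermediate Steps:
B(A, K) = A² + K²
a = 28 + 75*I (a = 3 + 25*(√(-10 + ((6 + 0) - 5)) + 1) = 3 + 25*(√(-10 + (6 - 5)) + 1) = 3 + 25*(√(-10 + 1) + 1) = 3 + 25*(√(-9) + 1) = 3 + 25*(3*I + 1) = 3 + 25*(1 + 3*I) = 3 + (25 + 75*I) = 28 + 75*I ≈ 28.0 + 75.0*I)
B(36, 22)*a = (36² + 22²)*(28 + 75*I) = (1296 + 484)*(28 + 75*I) = 1780*(28 + 75*I) = 49840 + 133500*I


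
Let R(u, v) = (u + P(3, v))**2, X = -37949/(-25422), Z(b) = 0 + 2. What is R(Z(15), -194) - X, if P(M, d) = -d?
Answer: 976573603/25422 ≈ 38415.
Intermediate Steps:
Z(b) = 2
X = 37949/25422 (X = -37949*(-1/25422) = 37949/25422 ≈ 1.4928)
R(u, v) = (u - v)**2
R(Z(15), -194) - X = (2 - 1*(-194))**2 - 1*37949/25422 = (2 + 194)**2 - 37949/25422 = 196**2 - 37949/25422 = 38416 - 37949/25422 = 976573603/25422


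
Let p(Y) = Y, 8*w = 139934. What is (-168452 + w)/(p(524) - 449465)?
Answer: 603841/1795764 ≈ 0.33626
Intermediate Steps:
w = 69967/4 (w = (⅛)*139934 = 69967/4 ≈ 17492.)
(-168452 + w)/(p(524) - 449465) = (-168452 + 69967/4)/(524 - 449465) = -603841/4/(-448941) = -603841/4*(-1/448941) = 603841/1795764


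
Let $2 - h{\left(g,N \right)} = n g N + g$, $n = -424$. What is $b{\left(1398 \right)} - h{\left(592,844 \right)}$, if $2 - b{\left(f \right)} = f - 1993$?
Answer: $-211849565$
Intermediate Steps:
$h{\left(g,N \right)} = 2 - g + 424 N g$ ($h{\left(g,N \right)} = 2 - \left(- 424 g N + g\right) = 2 - \left(- 424 N g + g\right) = 2 - \left(g - 424 N g\right) = 2 + \left(- g + 424 N g\right) = 2 - g + 424 N g$)
$b{\left(f \right)} = 1995 - f$ ($b{\left(f \right)} = 2 - \left(f - 1993\right) = 2 - \left(-1993 + f\right) = 1995 - f$)
$b{\left(1398 \right)} - h{\left(592,844 \right)} = \left(1995 - 1398\right) - \left(2 - 592 + 424 \cdot 844 \cdot 592\right) = \left(1995 - 1398\right) - \left(2 - 592 + 211850752\right) = 597 - 211850162 = -211849565$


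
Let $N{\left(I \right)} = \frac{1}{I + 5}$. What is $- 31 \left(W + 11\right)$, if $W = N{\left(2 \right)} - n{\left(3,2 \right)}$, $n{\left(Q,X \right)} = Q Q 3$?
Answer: $\frac{3441}{7} \approx 491.57$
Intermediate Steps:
$n{\left(Q,X \right)} = 3 Q^{2}$ ($n{\left(Q,X \right)} = Q^{2} \cdot 3 = 3 Q^{2}$)
$N{\left(I \right)} = \frac{1}{5 + I}$
$W = - \frac{188}{7}$ ($W = \frac{1}{5 + 2} - 3 \cdot 3^{2} = \frac{1}{7} - 3 \cdot 9 = \frac{1}{7} - 27 = - \frac{188}{7} \approx -26.857$)
$- 31 \left(W + 11\right) = - 31 \left(- \frac{188}{7} + 11\right) = \left(-31\right) \left(- \frac{111}{7}\right) = \frac{3441}{7}$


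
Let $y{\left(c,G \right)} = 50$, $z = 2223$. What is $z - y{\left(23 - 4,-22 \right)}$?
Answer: $2173$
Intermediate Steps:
$z - y{\left(23 - 4,-22 \right)} = 2223 - 50 = 2173$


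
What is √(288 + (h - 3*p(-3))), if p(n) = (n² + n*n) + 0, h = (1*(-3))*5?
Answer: √219 ≈ 14.799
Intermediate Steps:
h = -15 (h = -3*5 = -15)
p(n) = 2*n² (p(n) = (n² + n²) + 0 = 2*n² + 0 = 2*n²)
√(288 + (h - 3*p(-3))) = √(288 + (-15 - 6*(-3)²)) = √(288 + (-15 - 6*9)) = √(288 + (-15 - 3*18)) = √(288 + (-15 - 54)) = √(288 - 69) = √219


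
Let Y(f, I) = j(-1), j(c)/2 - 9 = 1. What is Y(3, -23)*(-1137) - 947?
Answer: -23687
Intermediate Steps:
j(c) = 20 (j(c) = 18 + 2*1 = 18 + 2 = 20)
Y(f, I) = 20
Y(3, -23)*(-1137) - 947 = 20*(-1137) - 947 = -22740 - 947 = -23687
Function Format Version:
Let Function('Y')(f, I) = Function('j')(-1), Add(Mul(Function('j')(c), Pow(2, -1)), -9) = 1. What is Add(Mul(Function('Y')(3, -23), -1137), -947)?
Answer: -23687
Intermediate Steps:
Function('j')(c) = 20 (Function('j')(c) = Add(18, Mul(2, 1)) = Add(18, 2) = 20)
Function('Y')(f, I) = 20
Add(Mul(Function('Y')(3, -23), -1137), -947) = Add(Mul(20, -1137), -947) = Add(-22740, -947) = -23687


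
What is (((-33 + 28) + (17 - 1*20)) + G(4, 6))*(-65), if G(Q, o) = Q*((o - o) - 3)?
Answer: 1300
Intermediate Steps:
G(Q, o) = -3*Q (G(Q, o) = Q*(0 - 3) = Q*(-3) = -3*Q)
(((-33 + 28) + (17 - 1*20)) + G(4, 6))*(-65) = (((-33 + 28) + (17 - 1*20)) - 3*4)*(-65) = ((-5 + (17 - 20)) - 12)*(-65) = ((-5 - 3) - 12)*(-65) = (-8 - 12)*(-65) = -20*(-65) = 1300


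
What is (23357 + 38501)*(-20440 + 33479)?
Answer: 806566462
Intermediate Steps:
(23357 + 38501)*(-20440 + 33479) = 61858*13039 = 806566462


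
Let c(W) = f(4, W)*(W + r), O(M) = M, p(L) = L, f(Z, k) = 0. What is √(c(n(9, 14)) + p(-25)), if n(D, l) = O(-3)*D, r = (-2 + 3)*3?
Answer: 5*I ≈ 5.0*I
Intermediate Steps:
r = 3 (r = 1*3 = 3)
n(D, l) = -3*D
c(W) = 0 (c(W) = 0*(W + 3) = 0*(3 + W) = 0)
√(c(n(9, 14)) + p(-25)) = √(0 - 25) = √(-25) = 5*I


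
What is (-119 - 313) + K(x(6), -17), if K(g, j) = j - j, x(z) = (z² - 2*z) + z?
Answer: -432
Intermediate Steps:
x(z) = z² - z
K(g, j) = 0
(-119 - 313) + K(x(6), -17) = (-119 - 313) + 0 = -432 + 0 = -432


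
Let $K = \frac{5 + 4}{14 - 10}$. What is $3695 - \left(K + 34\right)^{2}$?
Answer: $\frac{38095}{16} \approx 2380.9$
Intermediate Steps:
$K = \frac{9}{4} \approx 2.25$
$3695 - \left(K + 34\right)^{2} = 3695 - \left(\frac{9}{4} + 34\right)^{2} = 3695 - \left(\frac{145}{4}\right)^{2} = 3695 - \frac{21025}{16} = \frac{38095}{16}$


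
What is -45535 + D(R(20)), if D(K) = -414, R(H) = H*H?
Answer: -45949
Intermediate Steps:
R(H) = H²
-45535 + D(R(20)) = -45535 - 414 = -45949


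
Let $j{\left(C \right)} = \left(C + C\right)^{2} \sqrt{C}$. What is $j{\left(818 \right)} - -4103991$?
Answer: $4103991 + 2676496 \sqrt{818} \approx 8.0654 \cdot 10^{7}$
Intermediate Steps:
$j{\left(C \right)} = 4 C^{\frac{5}{2}}$ ($j{\left(C \right)} = \left(2 C\right)^{2} \sqrt{C} = 4 C^{2} \sqrt{C} = 4 C^{\frac{5}{2}}$)
$j{\left(818 \right)} - -4103991 = 4 \cdot 818^{\frac{5}{2}} - -4103991 = 4 \cdot 669124 \sqrt{818} + 4103991 = 2676496 \sqrt{818} + 4103991 = 4103991 + 2676496 \sqrt{818}$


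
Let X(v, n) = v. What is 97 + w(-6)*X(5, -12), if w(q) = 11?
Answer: 152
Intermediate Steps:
97 + w(-6)*X(5, -12) = 97 + 11*5 = 97 + 55 = 152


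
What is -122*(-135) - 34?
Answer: 16436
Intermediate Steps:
-122*(-135) - 34 = 16470 - 34 = 16436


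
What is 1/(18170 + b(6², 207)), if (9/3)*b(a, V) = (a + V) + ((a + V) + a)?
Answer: 1/18344 ≈ 5.4514e-5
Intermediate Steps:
b(a, V) = a + 2*V/3 (b(a, V) = ((a + V) + ((a + V) + a))/3 = ((V + a) + ((V + a) + a))/3 = ((V + a) + (V + 2*a))/3 = (2*V + 3*a)/3 = a + 2*V/3)
1/(18170 + b(6², 207)) = 1/(18170 + (6² + (⅔)*207)) = 1/(18170 + (36 + 138)) = 1/(18170 + 174) = 1/18344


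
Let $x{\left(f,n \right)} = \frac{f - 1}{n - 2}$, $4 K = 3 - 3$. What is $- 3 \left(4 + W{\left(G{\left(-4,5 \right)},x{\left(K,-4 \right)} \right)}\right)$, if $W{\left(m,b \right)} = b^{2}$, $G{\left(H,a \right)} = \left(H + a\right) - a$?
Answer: $- \frac{145}{12} \approx -12.083$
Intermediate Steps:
$G{\left(H,a \right)} = H$
$K = 0$ ($K = \frac{3 - 3}{4} = \frac{1}{4} \cdot 0 = 0$)
$x{\left(f,n \right)} = \frac{-1 + f}{-2 + n}$
$- 3 \left(4 + W{\left(G{\left(-4,5 \right)},x{\left(K,-4 \right)} \right)}\right) = - 3 \left(4 + \left(\frac{-1 + 0}{-2 - 4}\right)^{2}\right) = - 3 \left(4 + \left(\frac{1}{-6} \left(-1\right)\right)^{2}\right) = - 3 \left(4 + \left(\left(- \frac{1}{6}\right) \left(-1\right)\right)^{2}\right) = - 3 \left(4 + \left(\frac{1}{6}\right)^{2}\right) = - 3 \left(4 + \frac{1}{36}\right) = \left(-3\right) \frac{145}{36} = - \frac{145}{12}$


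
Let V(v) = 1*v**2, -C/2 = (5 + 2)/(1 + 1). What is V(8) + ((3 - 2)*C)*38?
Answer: -202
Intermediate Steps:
C = -7 (C = -2*(5 + 2)/(1 + 1) = -14/2 = -2*7/2 = -7)
V(v) = v**2
V(8) + ((3 - 2)*C)*38 = 8**2 + ((3 - 2)*(-7))*38 = 64 + (1*(-7))*38 = 64 - 7*38 = 64 - 266 = -202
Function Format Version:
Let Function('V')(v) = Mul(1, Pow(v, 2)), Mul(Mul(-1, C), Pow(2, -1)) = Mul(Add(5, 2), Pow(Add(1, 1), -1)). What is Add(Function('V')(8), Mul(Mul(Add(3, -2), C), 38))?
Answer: -202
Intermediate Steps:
C = -7 (C = Mul(-2, Mul(Add(5, 2), Pow(Add(1, 1), -1))) = Mul(-2, Mul(7, Pow(2, -1))) = Mul(-2, Mul(7, Rational(1, 2))) = Mul(-2, Rational(7, 2)) = -7)
Function('V')(v) = Pow(v, 2)
Add(Function('V')(8), Mul(Mul(Add(3, -2), C), 38)) = Add(Pow(8, 2), Mul(Mul(Add(3, -2), -7), 38)) = Add(64, Mul(Mul(1, -7), 38)) = Add(64, Mul(-7, 38)) = Add(64, -266) = -202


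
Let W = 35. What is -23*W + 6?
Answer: -799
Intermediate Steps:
-23*W + 6 = -23*35 + 6 = -805 + 6 = -799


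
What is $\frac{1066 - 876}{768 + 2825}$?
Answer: $\frac{190}{3593} \approx 0.052881$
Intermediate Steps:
$\frac{1066 - 876}{768 + 2825} = \frac{190}{3593}$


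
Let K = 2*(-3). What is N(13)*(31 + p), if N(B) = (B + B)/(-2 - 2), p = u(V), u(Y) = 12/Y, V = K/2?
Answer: -351/2 ≈ -175.50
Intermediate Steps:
K = -6
V = -3 (V = -6/2 = -6*1/2 = -3)
p = -4 (p = 12/(-3) = 12*(-1/3) = -4)
N(B) = -B/2 (N(B) = (2*B)/(-4) = (2*B)*(-1/4) = -B/2)
N(13)*(31 + p) = (-1/2*13)*(31 - 4) = -13/2*27 = -351/2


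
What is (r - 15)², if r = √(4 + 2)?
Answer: (15 - √6)² ≈ 157.52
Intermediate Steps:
r = √6 ≈ 2.4495
(r - 15)² = (√6 - 15)² = (-15 + √6)²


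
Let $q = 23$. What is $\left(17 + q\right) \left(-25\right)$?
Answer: $-1000$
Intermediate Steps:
$\left(17 + q\right) \left(-25\right) = \left(17 + 23\right) \left(-25\right) = 40 \left(-25\right) = -1000$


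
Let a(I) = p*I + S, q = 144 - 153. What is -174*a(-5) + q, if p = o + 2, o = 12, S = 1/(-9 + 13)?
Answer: 24255/2 ≈ 12128.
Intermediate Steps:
S = ¼ (S = 1/4 = ¼ ≈ 0.25000)
p = 14 (p = 12 + 2 = 14)
q = -9
a(I) = ¼ + 14*I (a(I) = 14*I + ¼ = ¼ + 14*I)
-174*a(-5) + q = -174*(¼ + 14*(-5)) - 9 = -174*(¼ - 70) - 9 = -174*(-279/4) - 9 = 24273/2 - 9 = 24255/2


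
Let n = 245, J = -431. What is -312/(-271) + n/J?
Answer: 68077/116801 ≈ 0.58285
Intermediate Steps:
-312/(-271) + n/J = -312/(-271) + 245/(-431) = -312*(-1/271) + 245*(-1/431) = 312/271 - 245/431 = 68077/116801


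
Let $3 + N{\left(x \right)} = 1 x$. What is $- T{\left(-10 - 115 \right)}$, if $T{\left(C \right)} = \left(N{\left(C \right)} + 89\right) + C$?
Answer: $164$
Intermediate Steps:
$N{\left(x \right)} = -3 + x$ ($N{\left(x \right)} = -3 + 1 x = -3 + x$)
$T{\left(C \right)} = 86 + 2 C$ ($T{\left(C \right)} = \left(\left(-3 + C\right) + 89\right) + C = \left(86 + C\right) + C = 86 + 2 C$)
$- T{\left(-10 - 115 \right)} = - (86 + 2 \left(-10 - 115\right)) = - (86 + 2 \left(-125\right)) = - (86 - 250) = \left(-1\right) \left(-164\right) = 164$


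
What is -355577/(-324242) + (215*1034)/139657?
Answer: 121741056109/45282664994 ≈ 2.6885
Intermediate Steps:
-355577/(-324242) + (215*1034)/139657 = -355577*(-1/324242) + 222310*(1/139657) = 355577/324242 + 222310/139657 = 121741056109/45282664994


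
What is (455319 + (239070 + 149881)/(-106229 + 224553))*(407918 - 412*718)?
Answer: 3019778694461657/59162 ≈ 5.1043e+10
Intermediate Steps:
(455319 + (239070 + 149881)/(-106229 + 224553))*(407918 - 412*718) = (455319 + 388951/118324)*(407918 - 295816) = (455319 + 388951*(1/118324))*112102 = (455319 + 388951/118324)*112102 = (53875554307/118324)*112102 = 3019778694461657/59162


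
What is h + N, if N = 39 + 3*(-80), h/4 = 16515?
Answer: 65859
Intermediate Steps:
h = 66060 (h = 4*16515 = 66060)
N = -201 (N = 39 - 240 = -201)
h + N = 66060 - 201 = 65859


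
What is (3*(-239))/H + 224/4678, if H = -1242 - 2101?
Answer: 2051479/7819277 ≈ 0.26236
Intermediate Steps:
H = -3343
(3*(-239))/H + 224/4678 = (3*(-239))/(-3343) + 224/4678 = -717*(-1/3343) + 224*(1/4678) = 717/3343 + 112/2339 = 2051479/7819277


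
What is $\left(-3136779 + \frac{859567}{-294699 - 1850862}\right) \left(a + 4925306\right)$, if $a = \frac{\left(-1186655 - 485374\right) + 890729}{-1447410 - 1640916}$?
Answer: $- \frac{51186003914703054178019408}{3313095910443} \approx -1.545 \cdot 10^{13}$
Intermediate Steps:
$a = \frac{390650}{1544163}$ ($a = \frac{-1672029 + 890729}{-3088326} = \left(-781300\right) \left(- \frac{1}{3088326}\right) = \frac{390650}{1544163} \approx 0.25299$)
$\left(-3136779 + \frac{859567}{-294699 - 1850862}\right) \left(a + 4925306\right) = \left(-3136779 + \frac{859567}{-294699 - 1850862}\right) \left(\frac{390650}{1544163} + 4925306\right) = \left(-3136779 + \frac{859567}{-2145561}\right) \frac{7605475679528}{1544163} = \left(-3136779 + 859567 \left(- \frac{1}{2145561}\right)\right) \frac{7605475679528}{1544163} = \left(-3136779 - \frac{859567}{2145561}\right) \frac{7605475679528}{1544163} = \left(- \frac{6730151547586}{2145561}\right) \frac{7605475679528}{1544163} = - \frac{51186003914703054178019408}{3313095910443}$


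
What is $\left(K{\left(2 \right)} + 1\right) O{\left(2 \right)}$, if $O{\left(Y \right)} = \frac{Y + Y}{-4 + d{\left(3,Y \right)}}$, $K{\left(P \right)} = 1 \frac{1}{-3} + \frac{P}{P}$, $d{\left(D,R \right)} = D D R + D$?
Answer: $\frac{20}{51} \approx 0.39216$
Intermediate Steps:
$d{\left(D,R \right)} = D + R D^{2}$ ($d{\left(D,R \right)} = D^{2} R + D = R D^{2} + D = D + R D^{2}$)
$K{\left(P \right)} = \frac{2}{3}$ ($K{\left(P \right)} = 1 \left(- \frac{1}{3}\right) + 1 = - \frac{1}{3} + 1 = \frac{2}{3}$)
$O{\left(Y \right)} = \frac{2 Y}{-1 + 9 Y}$ ($O{\left(Y \right)} = \frac{Y + Y}{-4 + 3 \left(1 + 3 Y\right)} = \frac{2 Y}{-4 + \left(3 + 9 Y\right)} = \frac{2 Y}{-1 + 9 Y}$)
$\left(K{\left(2 \right)} + 1\right) O{\left(2 \right)} = \left(\frac{2}{3} + 1\right) 2 \cdot 2 \frac{1}{-1 + 9 \cdot 2} = \frac{5 \cdot 2 \cdot 2 \frac{1}{-1 + 18}}{3} = \frac{5 \cdot 2 \cdot 2 \cdot \frac{1}{17}}{3} = \frac{5}{3} \cdot \frac{4}{17} = \frac{20}{51}$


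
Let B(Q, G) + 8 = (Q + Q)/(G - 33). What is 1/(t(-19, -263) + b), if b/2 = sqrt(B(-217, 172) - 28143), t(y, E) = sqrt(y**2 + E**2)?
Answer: 139/(139*sqrt(69530) + 2*I*sqrt(543965797)) ≈ 0.0014477 - 0.0018424*I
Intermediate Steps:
B(Q, G) = -8 + 2*Q/(-33 + G) (B(Q, G) = -8 + (Q + Q)/(G - 33) = -8 + (2*Q)/(-33 + G) = -8 + 2*Q/(-33 + G))
t(y, E) = sqrt(E**2 + y**2)
b = 2*I*sqrt(543965797)/139 (b = 2*sqrt(2*(132 - 217 - 4*172)/(-33 + 172) - 28143) = 2*sqrt(2*(132 - 217 - 688)/139 - 28143) = 2*sqrt(2*(1/139)*(-773) - 28143) = 2*sqrt(-1546/139 - 28143) = 2*sqrt(-3913423/139) = 2*(I*sqrt(543965797)/139) = 2*I*sqrt(543965797)/139 ≈ 335.58*I)
1/(t(-19, -263) + b) = 1/(sqrt((-263)**2 + (-19)**2) + 2*I*sqrt(543965797)/139) = 1/(sqrt(69169 + 361) + 2*I*sqrt(543965797)/139) = 1/(sqrt(69530) + 2*I*sqrt(543965797)/139)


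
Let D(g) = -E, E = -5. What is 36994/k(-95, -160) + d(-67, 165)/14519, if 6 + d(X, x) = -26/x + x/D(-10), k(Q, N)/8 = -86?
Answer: -44310537019/824098440 ≈ -53.768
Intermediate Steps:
k(Q, N) = -688 (k(Q, N) = 8*(-86) = -688)
D(g) = 5 (D(g) = -1*(-5) = 5)
d(X, x) = -6 - 26/x + x/5 (d(X, x) = -6 + (-26/x + x/5) = -6 - 26/x + x/5)
36994/k(-95, -160) + d(-67, 165)/14519 = 36994/(-688) + (-6 - 26/165 + (1/5)*165)/14519 = 36994*(-1/688) + (-6 - 26*1/165 + 33)*(1/14519) = -18497/344 + (-6 - 26/165 + 33)*(1/14519) = -18497/344 + (4429/165)*(1/14519) = -18497/344 + 4429/2395635 = -44310537019/824098440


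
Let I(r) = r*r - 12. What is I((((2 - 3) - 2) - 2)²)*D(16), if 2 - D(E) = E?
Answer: -8582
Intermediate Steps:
D(E) = 2 - E
I(r) = -12 + r² (I(r) = r² - 12 = -12 + r²)
I((((2 - 3) - 2) - 2)²)*D(16) = (-12 + ((((2 - 3) - 2) - 2)²)²)*(2 - 1*16) = (-12 + (((-1 - 2) - 2)²)²)*(2 - 16) = (-12 + ((-3 - 2)²)²)*(-14) = (-12 + ((-5)²)²)*(-14) = (-12 + 25²)*(-14) = (-12 + 625)*(-14) = 613*(-14) = -8582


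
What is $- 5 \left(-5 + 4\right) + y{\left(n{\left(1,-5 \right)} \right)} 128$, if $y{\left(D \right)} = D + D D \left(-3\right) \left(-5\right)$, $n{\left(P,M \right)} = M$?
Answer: $47365$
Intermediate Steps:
$y{\left(D \right)} = D + 15 D^{2}$ ($y{\left(D \right)} = D + D - 3 D \left(-5\right) = D + D 15 D = D + 15 D^{2}$)
$- 5 \left(-5 + 4\right) + y{\left(n{\left(1,-5 \right)} \right)} 128 = - 5 \left(-5 + 4\right) + - 5 \left(1 + 15 \left(-5\right)\right) 128 = \left(-5\right) \left(-1\right) + - 5 \left(1 - 75\right) 128 = 5 + \left(-5\right) \left(-74\right) 128 = 5 + 370 \cdot 128 = 5 + 47360 = 47365$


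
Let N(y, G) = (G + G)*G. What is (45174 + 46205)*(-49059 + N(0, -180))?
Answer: 1438396839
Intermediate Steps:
N(y, G) = 2*G² (N(y, G) = (2*G)*G = 2*G²)
(45174 + 46205)*(-49059 + N(0, -180)) = (45174 + 46205)*(-49059 + 2*(-180)²) = 91379*(-49059 + 2*32400) = 91379*(-49059 + 64800) = 91379*15741 = 1438396839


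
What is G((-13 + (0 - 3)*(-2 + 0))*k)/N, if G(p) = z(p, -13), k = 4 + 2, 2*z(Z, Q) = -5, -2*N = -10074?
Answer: -5/10074 ≈ -0.00049633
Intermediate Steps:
N = 5037 (N = -½*(-10074) = 5037)
z(Z, Q) = -5/2 (z(Z, Q) = (½)*(-5) = -5/2)
k = 6
G(p) = -5/2
G((-13 + (0 - 3)*(-2 + 0))*k)/N = -5/2/5037 = -5/2*1/5037 = -5/10074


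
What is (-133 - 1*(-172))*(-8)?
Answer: -312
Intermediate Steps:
(-133 - 1*(-172))*(-8) = (-133 + 172)*(-8) = 39*(-8) = -312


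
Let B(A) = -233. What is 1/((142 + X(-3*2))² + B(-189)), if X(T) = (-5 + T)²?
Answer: 1/68936 ≈ 1.4506e-5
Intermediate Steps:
1/((142 + X(-3*2))² + B(-189)) = 1/((142 + (-5 - 3*2)²)² - 233) = 1/((142 + (-5 - 6)²)² - 233) = 1/((142 + (-11)²)² - 233) = 1/((142 + 121)² - 233) = 1/(263² - 233) = 1/(69169 - 233) = 1/68936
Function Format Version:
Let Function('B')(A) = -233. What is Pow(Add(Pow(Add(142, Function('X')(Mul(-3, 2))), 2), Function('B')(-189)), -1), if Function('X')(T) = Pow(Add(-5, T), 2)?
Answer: Rational(1, 68936) ≈ 1.4506e-5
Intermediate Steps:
Pow(Add(Pow(Add(142, Function('X')(Mul(-3, 2))), 2), Function('B')(-189)), -1) = Pow(Add(Pow(Add(142, Pow(Add(-5, Mul(-3, 2)), 2)), 2), -233), -1) = Pow(Add(Pow(Add(142, Pow(Add(-5, -6), 2)), 2), -233), -1) = Pow(Add(Pow(Add(142, Pow(-11, 2)), 2), -233), -1) = Pow(Add(Pow(Add(142, 121), 2), -233), -1) = Pow(Add(Pow(263, 2), -233), -1) = Pow(Add(69169, -233), -1) = Pow(68936, -1) = Rational(1, 68936)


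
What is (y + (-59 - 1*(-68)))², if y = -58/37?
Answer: 75625/1369 ≈ 55.241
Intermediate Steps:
y = -58/37 (y = -58*1/37 = -58/37 ≈ -1.5676)
(y + (-59 - 1*(-68)))² = (-58/37 + (-59 - 1*(-68)))² = (-58/37 + (-59 + 68))² = (-58/37 + 9)² = (275/37)² = 75625/1369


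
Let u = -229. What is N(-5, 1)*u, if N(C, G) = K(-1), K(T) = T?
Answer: 229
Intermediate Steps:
N(C, G) = -1
N(-5, 1)*u = -1*(-229) = 229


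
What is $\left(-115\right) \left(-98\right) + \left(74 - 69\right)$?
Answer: $11275$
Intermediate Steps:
$\left(-115\right) \left(-98\right) + \left(74 - 69\right) = 11270 + 5 = 11275$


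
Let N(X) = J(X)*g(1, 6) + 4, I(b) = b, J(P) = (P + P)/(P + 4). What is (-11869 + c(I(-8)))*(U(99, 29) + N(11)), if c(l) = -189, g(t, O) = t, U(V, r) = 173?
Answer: -32279266/15 ≈ -2.1520e+6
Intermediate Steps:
J(P) = 2*P/(4 + P) (J(P) = (2*P)/(4 + P) = 2*P/(4 + P))
N(X) = 4 + 2*X/(4 + X) (N(X) = (2*X/(4 + X))*1 + 4 = 2*X/(4 + X) + 4 = 4 + 2*X/(4 + X))
(-11869 + c(I(-8)))*(U(99, 29) + N(11)) = (-11869 - 189)*(173 + 2*(8 + 3*11)/(4 + 11)) = -12058*(173 + 2*(8 + 33)/15) = -12058*(173 + 2*(1/15)*41) = -12058*(173 + 82/15) = -12058*2677/15 = -32279266/15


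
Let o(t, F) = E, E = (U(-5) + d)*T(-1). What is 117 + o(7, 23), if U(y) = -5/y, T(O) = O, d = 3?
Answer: 113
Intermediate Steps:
E = -4 (E = (-5/(-5) + 3)*(-1) = (-5*(-⅕) + 3)*(-1) = (1 + 3)*(-1) = 4*(-1) = -4)
o(t, F) = -4
117 + o(7, 23) = 117 - 4 = 113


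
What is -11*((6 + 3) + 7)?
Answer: -176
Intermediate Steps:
-11*((6 + 3) + 7) = -11*(9 + 7) = -11*16 = -176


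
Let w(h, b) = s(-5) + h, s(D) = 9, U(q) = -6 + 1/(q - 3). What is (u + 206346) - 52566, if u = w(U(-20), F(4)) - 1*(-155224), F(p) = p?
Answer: 7107160/23 ≈ 3.0901e+5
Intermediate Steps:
U(q) = -6 + 1/(-3 + q)
w(h, b) = 9 + h
u = 3570220/23 (u = (9 + (19 - 6*(-20))/(-3 - 20)) - 1*(-155224) = (9 + (19 + 120)/(-23)) + 155224 = (9 - 1/23*139) + 155224 = (9 - 139/23) + 155224 = 68/23 + 155224 = 3570220/23 ≈ 1.5523e+5)
(u + 206346) - 52566 = (3570220/23 + 206346) - 52566 = 8316178/23 - 52566 = 7107160/23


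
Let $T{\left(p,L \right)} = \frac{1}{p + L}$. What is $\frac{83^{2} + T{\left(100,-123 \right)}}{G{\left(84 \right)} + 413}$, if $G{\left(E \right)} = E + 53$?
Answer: $\frac{79223}{6325} \approx 12.525$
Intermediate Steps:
$G{\left(E \right)} = 53 + E$
$T{\left(p,L \right)} = \frac{1}{L + p}$
$\frac{83^{2} + T{\left(100,-123 \right)}}{G{\left(84 \right)} + 413} = \frac{83^{2} + \frac{1}{-123 + 100}}{\left(53 + 84\right) + 413} = \frac{6889 + \frac{1}{-23}}{137 + 413} = \frac{6889 - \frac{1}{23}}{550} = \frac{158446}{23} \cdot \frac{1}{550} = \frac{79223}{6325}$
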